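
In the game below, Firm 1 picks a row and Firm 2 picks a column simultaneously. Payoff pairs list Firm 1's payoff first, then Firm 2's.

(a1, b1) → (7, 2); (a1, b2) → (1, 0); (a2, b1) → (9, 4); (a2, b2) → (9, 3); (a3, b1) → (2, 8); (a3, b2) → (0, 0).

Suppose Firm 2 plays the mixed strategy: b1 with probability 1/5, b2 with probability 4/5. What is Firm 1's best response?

Compute Firm 1's expected payoff from each pure strategy against the given mix.
a1: (1/5)·7 + (4/5)·1 = 11/5
a2: (1/5)·9 + (4/5)·9 = 9
a3: (1/5)·2 + (4/5)·0 = 2/5
Highest expected payoff is 9, from a2.

a2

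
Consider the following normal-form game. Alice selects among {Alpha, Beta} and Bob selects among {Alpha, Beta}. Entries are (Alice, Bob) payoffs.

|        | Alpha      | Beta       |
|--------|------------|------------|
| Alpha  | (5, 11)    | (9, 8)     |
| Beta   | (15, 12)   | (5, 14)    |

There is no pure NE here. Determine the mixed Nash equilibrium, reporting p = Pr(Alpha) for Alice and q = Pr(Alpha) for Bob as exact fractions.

p = 2/5, q = 2/7

Each player's mixing probability is pinned down by making the *other* player indifferent.
Bob indifferent between Alpha and Beta: p·11 + (1−p)·12 = p·8 + (1−p)·14 ⟹ 12 + (-1)p = 14 + (-6)p ⟹ p = 2/5.
Alice indifferent between Alpha and Beta: q·5 + (1−q)·9 = q·15 + (1−q)·5 ⟹ 9 + (-4)q = 5 + 10q ⟹ q = 2/7.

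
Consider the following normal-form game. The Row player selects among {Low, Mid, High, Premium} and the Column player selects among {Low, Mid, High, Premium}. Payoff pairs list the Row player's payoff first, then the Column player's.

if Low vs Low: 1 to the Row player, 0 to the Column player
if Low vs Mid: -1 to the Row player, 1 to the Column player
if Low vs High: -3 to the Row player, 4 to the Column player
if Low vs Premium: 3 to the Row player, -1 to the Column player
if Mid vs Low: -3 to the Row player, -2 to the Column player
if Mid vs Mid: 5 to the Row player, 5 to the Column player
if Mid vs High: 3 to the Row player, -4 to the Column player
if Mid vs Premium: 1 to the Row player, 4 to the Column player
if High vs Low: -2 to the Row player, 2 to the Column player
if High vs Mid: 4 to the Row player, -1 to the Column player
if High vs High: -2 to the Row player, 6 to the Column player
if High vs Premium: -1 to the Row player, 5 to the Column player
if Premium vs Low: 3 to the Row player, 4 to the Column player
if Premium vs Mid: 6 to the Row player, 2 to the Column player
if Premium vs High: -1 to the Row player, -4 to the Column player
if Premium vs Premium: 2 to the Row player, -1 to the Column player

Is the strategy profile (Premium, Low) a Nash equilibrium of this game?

Holding the Column player at Low: the Row player gets 3 from Premium, versus 1 from Low, -3 from Mid, -2 from High. No profitable deviation for the Row player.
Holding the Row player at Premium: the Column player gets 4 from Low, versus 2 from Mid, -4 from High, -1 from Premium. No profitable deviation for the Column player either.

Yes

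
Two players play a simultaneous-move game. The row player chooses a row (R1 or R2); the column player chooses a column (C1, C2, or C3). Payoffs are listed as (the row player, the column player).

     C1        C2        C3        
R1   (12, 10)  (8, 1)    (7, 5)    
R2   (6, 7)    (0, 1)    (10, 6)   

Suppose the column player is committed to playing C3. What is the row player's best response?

R2

With the column player fixed at C3, the row player's payoffs are: R1 → 7, R2 → 10.
The maximum is 10, achieved by R2.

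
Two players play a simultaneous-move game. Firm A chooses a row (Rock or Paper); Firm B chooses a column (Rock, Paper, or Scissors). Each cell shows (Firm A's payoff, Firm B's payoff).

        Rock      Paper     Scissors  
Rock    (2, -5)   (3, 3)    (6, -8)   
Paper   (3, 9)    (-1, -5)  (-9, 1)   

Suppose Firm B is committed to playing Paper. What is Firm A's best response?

With Firm B fixed at Paper, Firm A's payoffs are: Rock → 3, Paper → -1.
The maximum is 3, achieved by Rock.

Rock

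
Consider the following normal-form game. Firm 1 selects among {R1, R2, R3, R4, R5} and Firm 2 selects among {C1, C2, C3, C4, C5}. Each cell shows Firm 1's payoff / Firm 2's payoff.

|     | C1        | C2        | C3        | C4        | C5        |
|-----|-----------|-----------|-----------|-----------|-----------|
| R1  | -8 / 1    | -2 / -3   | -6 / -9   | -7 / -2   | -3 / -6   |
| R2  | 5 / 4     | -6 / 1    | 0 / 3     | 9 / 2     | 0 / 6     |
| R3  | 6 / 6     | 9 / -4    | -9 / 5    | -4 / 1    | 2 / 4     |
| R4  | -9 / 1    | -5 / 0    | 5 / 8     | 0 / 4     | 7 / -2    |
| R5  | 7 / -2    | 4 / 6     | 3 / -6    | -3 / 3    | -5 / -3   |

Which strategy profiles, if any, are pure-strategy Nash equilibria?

(R4, C3)

A profile is a Nash equilibrium when each player is best-responding to the other.
Firm 1's best responses — vs C1: R5 (payoff 7); vs C2: R3 (payoff 9); vs C3: R4 (payoff 5); vs C4: R2 (payoff 9); vs C5: R4 (payoff 7).
Firm 2's best responses — vs R1: C1 (payoff 1); vs R2: C5 (payoff 6); vs R3: C1 (payoff 6); vs R4: C3 (payoff 8); vs R5: C2 (payoff 6).
The only mutual best response is (R4, C3); neither player gains by switching there.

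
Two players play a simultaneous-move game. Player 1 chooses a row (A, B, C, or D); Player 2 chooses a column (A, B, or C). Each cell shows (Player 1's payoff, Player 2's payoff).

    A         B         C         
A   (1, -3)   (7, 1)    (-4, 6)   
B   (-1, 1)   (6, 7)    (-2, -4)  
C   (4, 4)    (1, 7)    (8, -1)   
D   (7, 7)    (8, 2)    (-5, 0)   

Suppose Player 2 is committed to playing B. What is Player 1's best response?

D

With Player 2 fixed at B, Player 1's payoffs are: A → 7, B → 6, C → 1, D → 8.
The maximum is 8, achieved by D.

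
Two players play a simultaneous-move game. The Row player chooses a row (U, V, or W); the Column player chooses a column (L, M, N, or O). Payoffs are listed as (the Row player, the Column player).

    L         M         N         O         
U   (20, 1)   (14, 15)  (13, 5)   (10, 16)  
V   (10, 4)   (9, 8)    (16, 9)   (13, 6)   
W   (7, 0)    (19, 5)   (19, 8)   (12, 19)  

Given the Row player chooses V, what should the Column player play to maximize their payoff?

N

With the Row player fixed at V, the Column player's payoffs are: L → 4, M → 8, N → 9, O → 6.
The maximum is 9, achieved by N.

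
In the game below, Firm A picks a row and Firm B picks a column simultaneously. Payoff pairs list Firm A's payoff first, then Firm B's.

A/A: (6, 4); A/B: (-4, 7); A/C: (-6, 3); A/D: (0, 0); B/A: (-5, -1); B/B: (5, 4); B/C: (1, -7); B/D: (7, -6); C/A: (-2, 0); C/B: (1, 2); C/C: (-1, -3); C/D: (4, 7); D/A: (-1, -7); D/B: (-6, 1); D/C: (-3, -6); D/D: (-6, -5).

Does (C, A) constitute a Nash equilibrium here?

Holding Firm B at A: Firm A gets -2 from C but could get 6 by switching to A. Firm A has a profitable deviation.

No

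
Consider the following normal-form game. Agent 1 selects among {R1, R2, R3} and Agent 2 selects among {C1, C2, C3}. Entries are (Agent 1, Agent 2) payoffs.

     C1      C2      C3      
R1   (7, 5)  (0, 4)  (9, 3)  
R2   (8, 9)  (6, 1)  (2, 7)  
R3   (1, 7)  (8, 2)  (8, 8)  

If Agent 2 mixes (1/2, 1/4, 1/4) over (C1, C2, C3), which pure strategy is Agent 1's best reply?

R2

Compute Agent 1's expected payoff from each pure strategy against the given mix.
R1: (1/2)·7 + (1/4)·0 + (1/4)·9 = 23/4
R2: (1/2)·8 + (1/4)·6 + (1/4)·2 = 6
R3: (1/2)·1 + (1/4)·8 + (1/4)·8 = 9/2
Highest expected payoff is 6, from R2.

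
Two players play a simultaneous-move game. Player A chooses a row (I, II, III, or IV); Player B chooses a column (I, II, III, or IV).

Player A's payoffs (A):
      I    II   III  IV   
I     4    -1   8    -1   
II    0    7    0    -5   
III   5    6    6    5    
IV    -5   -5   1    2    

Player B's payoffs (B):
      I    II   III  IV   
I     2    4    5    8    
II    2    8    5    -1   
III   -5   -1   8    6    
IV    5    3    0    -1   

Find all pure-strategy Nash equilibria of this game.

Check mutual best responses: a cell is a NE iff neither player can gain by unilaterally deviating.
Player A's best responses — vs I: III (payoff 5); vs II: II (payoff 7); vs III: I (payoff 8); vs IV: III (payoff 5).
Player B's best responses — vs I: IV (payoff 8); vs II: II (payoff 8); vs III: III (payoff 8); vs IV: I (payoff 5).
The only mutual best response is (II, II); neither player gains by switching there.

(II, II)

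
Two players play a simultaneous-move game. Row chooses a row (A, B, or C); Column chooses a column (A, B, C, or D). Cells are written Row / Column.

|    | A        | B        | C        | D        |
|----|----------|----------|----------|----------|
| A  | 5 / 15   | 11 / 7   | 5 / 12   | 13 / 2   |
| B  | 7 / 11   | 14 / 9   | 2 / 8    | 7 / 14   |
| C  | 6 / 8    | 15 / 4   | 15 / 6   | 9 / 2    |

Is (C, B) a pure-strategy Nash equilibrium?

Holding Column at B: Row gets 15 from C, versus 11 from A, 14 from B. No profitable deviation for Row.
Holding Row at C: Column gets 4 from B but could get 8 by switching to A. Column has a profitable deviation.

No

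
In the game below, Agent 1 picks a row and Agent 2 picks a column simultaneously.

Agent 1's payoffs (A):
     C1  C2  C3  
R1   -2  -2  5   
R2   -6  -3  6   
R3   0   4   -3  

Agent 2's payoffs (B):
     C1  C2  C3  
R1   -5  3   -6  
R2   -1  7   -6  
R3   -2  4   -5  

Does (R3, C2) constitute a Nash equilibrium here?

Yes

Holding Agent 2 at C2: Agent 1 gets 4 from R3, versus -2 from R1, -3 from R2. No profitable deviation for Agent 1.
Holding Agent 1 at R3: Agent 2 gets 4 from C2, versus -2 from C1, -5 from C3. No profitable deviation for Agent 2 either.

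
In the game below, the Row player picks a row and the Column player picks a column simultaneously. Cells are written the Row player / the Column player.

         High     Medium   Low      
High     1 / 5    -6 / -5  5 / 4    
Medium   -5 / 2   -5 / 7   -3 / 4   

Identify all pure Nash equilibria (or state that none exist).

(High, High) and (Medium, Medium)

Find each player's best response to every opponent strategy; NE are the intersections.
The Row player's best responses — vs High: High (payoff 1); vs Medium: Medium (payoff -5); vs Low: High (payoff 5).
The Column player's best responses — vs High: High (payoff 5); vs Medium: Medium (payoff 7).
Mutual best responses occur at (High, High) and (Medium, Medium); at each, neither player gains by switching.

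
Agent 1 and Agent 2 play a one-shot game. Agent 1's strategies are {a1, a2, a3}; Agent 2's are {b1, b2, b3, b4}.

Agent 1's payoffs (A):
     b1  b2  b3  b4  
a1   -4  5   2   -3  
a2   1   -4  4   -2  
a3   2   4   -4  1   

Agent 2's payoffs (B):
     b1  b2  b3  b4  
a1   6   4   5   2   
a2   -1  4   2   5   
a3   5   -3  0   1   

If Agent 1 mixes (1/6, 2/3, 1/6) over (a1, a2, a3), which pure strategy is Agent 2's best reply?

b4

Agent 2's best reply maximizes expected payoff against the mix.
b1: (1/6)·6 + (2/3)·(-1) + (1/6)·5 = 7/6
b2: (1/6)·4 + (2/3)·4 + (1/6)·(-3) = 17/6
b3: (1/6)·5 + (2/3)·2 + (1/6)·0 = 13/6
b4: (1/6)·2 + (2/3)·5 + (1/6)·1 = 23/6
Highest expected payoff is 23/6, from b4.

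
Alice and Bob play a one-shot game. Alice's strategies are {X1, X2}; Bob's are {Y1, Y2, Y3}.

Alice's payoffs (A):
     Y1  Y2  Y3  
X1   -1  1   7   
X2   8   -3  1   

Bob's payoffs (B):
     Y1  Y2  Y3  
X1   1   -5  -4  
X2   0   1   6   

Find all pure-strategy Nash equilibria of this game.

None

Find each player's best response to every opponent strategy; NE are the intersections.
Alice's best responses — vs Y1: X2 (payoff 8); vs Y2: X1 (payoff 1); vs Y3: X1 (payoff 7).
Bob's best responses — vs X1: Y1 (payoff 1); vs X2: Y3 (payoff 6).
No cell has both players best-responding. For instance, Alice's best reply to Y2 is X1, but against X1 Bob prefers Y1 over Y2.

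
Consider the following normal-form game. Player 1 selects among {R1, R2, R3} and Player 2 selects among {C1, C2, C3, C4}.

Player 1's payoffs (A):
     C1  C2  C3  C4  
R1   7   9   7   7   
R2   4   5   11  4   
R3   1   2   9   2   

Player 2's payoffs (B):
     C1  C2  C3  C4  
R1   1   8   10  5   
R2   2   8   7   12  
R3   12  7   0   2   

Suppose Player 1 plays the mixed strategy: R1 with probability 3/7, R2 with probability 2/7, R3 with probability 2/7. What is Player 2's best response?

Compute Player 2's expected payoff from each pure strategy against the given mix.
C1: (3/7)·1 + (2/7)·2 + (2/7)·12 = 31/7
C2: (3/7)·8 + (2/7)·8 + (2/7)·7 = 54/7
C3: (3/7)·10 + (2/7)·7 + (2/7)·0 = 44/7
C4: (3/7)·5 + (2/7)·12 + (2/7)·2 = 43/7
Highest expected payoff is 54/7, from C2.

C2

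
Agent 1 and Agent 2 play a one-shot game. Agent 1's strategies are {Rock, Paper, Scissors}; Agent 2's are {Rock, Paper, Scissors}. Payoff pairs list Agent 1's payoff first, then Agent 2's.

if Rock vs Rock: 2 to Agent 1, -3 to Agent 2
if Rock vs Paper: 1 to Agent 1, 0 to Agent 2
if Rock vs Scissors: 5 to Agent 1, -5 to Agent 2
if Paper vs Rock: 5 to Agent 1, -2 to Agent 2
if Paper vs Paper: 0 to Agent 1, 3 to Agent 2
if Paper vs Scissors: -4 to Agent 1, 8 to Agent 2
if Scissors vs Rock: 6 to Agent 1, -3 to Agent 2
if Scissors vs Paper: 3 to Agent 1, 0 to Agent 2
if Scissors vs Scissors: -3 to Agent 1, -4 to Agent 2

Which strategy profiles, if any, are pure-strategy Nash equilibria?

(Scissors, Paper)

A profile is a Nash equilibrium when each player is best-responding to the other.
Agent 1's best responses — vs Rock: Scissors (payoff 6); vs Paper: Scissors (payoff 3); vs Scissors: Rock (payoff 5).
Agent 2's best responses — vs Rock: Paper (payoff 0); vs Paper: Scissors (payoff 8); vs Scissors: Paper (payoff 0).
The only mutual best response is (Scissors, Paper); neither player gains by switching there.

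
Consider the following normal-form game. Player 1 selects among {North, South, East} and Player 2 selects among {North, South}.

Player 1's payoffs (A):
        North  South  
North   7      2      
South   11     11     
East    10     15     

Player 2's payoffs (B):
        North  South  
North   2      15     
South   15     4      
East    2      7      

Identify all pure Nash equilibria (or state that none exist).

(South, North) and (East, South)

Find each player's best response to every opponent strategy; NE are the intersections.
Player 1's best responses — vs North: South (payoff 11); vs South: East (payoff 15).
Player 2's best responses — vs North: South (payoff 15); vs South: North (payoff 15); vs East: South (payoff 7).
Mutual best responses occur at (South, North) and (East, South); at each, neither player gains by switching.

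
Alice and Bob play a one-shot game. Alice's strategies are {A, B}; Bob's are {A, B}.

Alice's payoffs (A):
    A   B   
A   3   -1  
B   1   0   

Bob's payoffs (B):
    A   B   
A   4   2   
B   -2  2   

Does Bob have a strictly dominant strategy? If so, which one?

No strictly dominant strategy

A strategy is strictly dominant if it gives Bob a strictly higher payoff than every other strategy, against every choice by the opponent.
A is not dominant: against B, B gives 2 > -2.
B is not dominant: against A, A gives 4 > 2.
No single strategy is best against every opponent action.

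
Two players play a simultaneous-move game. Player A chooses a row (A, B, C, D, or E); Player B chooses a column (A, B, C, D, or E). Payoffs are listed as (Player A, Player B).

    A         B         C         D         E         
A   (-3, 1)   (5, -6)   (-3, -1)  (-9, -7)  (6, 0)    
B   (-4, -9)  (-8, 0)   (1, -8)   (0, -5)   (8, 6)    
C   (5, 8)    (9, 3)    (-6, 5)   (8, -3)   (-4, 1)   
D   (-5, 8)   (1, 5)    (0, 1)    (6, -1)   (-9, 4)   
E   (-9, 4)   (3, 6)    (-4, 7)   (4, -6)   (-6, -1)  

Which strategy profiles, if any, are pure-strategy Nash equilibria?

(B, E) and (C, A)

Check mutual best responses: a cell is a NE iff neither player can gain by unilaterally deviating.
Player A's best responses — vs A: C (payoff 5); vs B: C (payoff 9); vs C: B (payoff 1); vs D: C (payoff 8); vs E: B (payoff 8).
Player B's best responses — vs A: A (payoff 1); vs B: E (payoff 6); vs C: A (payoff 8); vs D: A (payoff 8); vs E: C (payoff 7).
Mutual best responses occur at (B, E) and (C, A); at each, neither player gains by switching.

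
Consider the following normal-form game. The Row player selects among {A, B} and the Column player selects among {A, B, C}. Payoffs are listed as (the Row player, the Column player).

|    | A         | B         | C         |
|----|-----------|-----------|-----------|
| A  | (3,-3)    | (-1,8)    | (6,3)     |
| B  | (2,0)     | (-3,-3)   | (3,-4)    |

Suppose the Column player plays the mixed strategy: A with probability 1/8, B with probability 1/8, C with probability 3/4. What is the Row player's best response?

A

Compute the Row player's expected payoff from each pure strategy against the given mix.
A: (1/8)·3 + (1/8)·(-1) + (3/4)·6 = 19/4
B: (1/8)·2 + (1/8)·(-3) + (3/4)·3 = 17/8
Highest expected payoff is 19/4, from A.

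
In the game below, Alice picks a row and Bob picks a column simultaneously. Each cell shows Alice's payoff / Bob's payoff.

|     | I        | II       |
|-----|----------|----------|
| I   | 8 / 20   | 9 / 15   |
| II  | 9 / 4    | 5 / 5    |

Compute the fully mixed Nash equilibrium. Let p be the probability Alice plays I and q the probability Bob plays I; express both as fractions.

p = 1/6, q = 4/5

Each player's mixing probability is pinned down by making the *other* player indifferent.
Bob indifferent between I and II: p·20 + (1−p)·4 = p·15 + (1−p)·5 ⟹ 4 + 16p = 5 + 10p ⟹ p = 1/6.
Alice indifferent between I and II: q·8 + (1−q)·9 = q·9 + (1−q)·5 ⟹ 9 + (-1)q = 5 + 4q ⟹ q = 4/5.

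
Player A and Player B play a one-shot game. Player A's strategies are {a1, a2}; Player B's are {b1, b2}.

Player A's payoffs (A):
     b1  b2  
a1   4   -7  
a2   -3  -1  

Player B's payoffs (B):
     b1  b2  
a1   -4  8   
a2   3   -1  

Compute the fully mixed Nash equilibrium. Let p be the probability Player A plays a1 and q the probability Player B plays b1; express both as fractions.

In a mixed NE each player is indifferent between their pure strategies, so the opponent's mix sets the indifference.
Player B indifferent between b1 and b2: p·(-4) + (1−p)·3 = p·8 + (1−p)·(-1) ⟹ 3 + (-7)p = (-1) + 9p ⟹ p = 1/4.
Player A indifferent between a1 and a2: q·4 + (1−q)·(-7) = q·(-3) + (1−q)·(-1) ⟹ (-7) + 11q = (-1) + (-2)q ⟹ q = 6/13.

p = 1/4, q = 6/13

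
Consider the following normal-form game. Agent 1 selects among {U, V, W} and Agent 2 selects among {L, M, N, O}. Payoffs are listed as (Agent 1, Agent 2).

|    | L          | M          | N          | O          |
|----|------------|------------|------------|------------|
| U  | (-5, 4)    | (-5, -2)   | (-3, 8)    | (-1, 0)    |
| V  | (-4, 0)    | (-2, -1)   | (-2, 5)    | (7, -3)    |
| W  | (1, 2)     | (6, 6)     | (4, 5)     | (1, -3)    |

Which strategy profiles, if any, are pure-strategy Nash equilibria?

(W, M)

Find each player's best response to every opponent strategy; NE are the intersections.
Agent 1's best responses — vs L: W (payoff 1); vs M: W (payoff 6); vs N: W (payoff 4); vs O: V (payoff 7).
Agent 2's best responses — vs U: N (payoff 8); vs V: N (payoff 5); vs W: M (payoff 6).
The only mutual best response is (W, M); neither player gains by switching there.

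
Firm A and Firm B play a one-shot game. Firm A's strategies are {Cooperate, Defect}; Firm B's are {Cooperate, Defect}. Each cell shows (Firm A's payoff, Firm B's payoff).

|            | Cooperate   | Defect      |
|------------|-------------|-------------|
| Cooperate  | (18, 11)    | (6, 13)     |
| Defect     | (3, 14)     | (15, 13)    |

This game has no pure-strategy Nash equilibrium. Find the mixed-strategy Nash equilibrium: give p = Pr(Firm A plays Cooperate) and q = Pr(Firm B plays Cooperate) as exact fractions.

p = 1/3, q = 3/8

In a mixed NE each player is indifferent between their pure strategies, so the opponent's mix sets the indifference.
Firm B indifferent between Cooperate and Defect: p·11 + (1−p)·14 = p·13 + (1−p)·13 ⟹ 14 + (-3)p = 13 + 0p ⟹ p = 1/3.
Firm A indifferent between Cooperate and Defect: q·18 + (1−q)·6 = q·3 + (1−q)·15 ⟹ 6 + 12q = 15 + (-12)q ⟹ q = 3/8.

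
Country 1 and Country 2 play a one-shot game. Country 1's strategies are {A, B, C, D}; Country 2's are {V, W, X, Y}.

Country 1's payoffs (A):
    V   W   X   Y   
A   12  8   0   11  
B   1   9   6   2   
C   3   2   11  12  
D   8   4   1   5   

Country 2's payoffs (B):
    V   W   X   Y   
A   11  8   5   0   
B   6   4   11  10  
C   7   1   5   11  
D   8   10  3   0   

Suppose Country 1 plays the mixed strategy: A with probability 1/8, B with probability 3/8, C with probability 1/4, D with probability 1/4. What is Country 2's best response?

Compute Country 2's expected payoff from each pure strategy against the given mix.
V: (1/8)·11 + (3/8)·6 + (1/4)·7 + (1/4)·8 = 59/8
W: (1/8)·8 + (3/8)·4 + (1/4)·1 + (1/4)·10 = 21/4
X: (1/8)·5 + (3/8)·11 + (1/4)·5 + (1/4)·3 = 27/4
Y: (1/8)·0 + (3/8)·10 + (1/4)·11 + (1/4)·0 = 13/2
Highest expected payoff is 59/8, from V.

V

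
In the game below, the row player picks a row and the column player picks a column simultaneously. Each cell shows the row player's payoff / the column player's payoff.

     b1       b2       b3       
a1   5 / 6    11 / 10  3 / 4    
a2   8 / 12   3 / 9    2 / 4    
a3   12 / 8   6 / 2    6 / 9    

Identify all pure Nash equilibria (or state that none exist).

(a1, b2) and (a3, b3)

A profile is a Nash equilibrium when each player is best-responding to the other.
The row player's best responses — vs b1: a3 (payoff 12); vs b2: a1 (payoff 11); vs b3: a3 (payoff 6).
The column player's best responses — vs a1: b2 (payoff 10); vs a2: b1 (payoff 12); vs a3: b3 (payoff 9).
Mutual best responses occur at (a1, b2) and (a3, b3); at each, neither player gains by switching.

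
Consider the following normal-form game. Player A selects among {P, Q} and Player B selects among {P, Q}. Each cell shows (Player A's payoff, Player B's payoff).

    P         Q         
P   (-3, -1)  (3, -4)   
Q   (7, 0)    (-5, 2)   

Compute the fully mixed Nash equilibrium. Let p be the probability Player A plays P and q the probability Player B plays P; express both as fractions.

Each player's mixing probability is pinned down by making the *other* player indifferent.
Player B indifferent between P and Q: p·(-1) + (1−p)·0 = p·(-4) + (1−p)·2 ⟹ 0 + (-1)p = 2 + (-6)p ⟹ p = 2/5.
Player A indifferent between P and Q: q·(-3) + (1−q)·3 = q·7 + (1−q)·(-5) ⟹ 3 + (-6)q = (-5) + 12q ⟹ q = 4/9.

p = 2/5, q = 4/9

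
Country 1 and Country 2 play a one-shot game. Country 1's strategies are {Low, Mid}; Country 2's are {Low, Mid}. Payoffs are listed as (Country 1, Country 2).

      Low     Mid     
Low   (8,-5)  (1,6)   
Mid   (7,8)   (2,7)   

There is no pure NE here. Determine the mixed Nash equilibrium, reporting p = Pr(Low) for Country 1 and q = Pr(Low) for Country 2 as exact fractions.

Each player's mixing probability is pinned down by making the *other* player indifferent.
Country 2 indifferent between Low and Mid: p·(-5) + (1−p)·8 = p·6 + (1−p)·7 ⟹ 8 + (-13)p = 7 + (-1)p ⟹ p = 1/12.
Country 1 indifferent between Low and Mid: q·8 + (1−q)·1 = q·7 + (1−q)·2 ⟹ 1 + 7q = 2 + 5q ⟹ q = 1/2.

p = 1/12, q = 1/2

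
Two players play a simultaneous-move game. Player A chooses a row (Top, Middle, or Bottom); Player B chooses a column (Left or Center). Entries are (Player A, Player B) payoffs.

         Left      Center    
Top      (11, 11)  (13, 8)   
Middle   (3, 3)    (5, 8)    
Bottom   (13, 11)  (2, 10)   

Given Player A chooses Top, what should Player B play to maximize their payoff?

Left

With Player A fixed at Top, Player B's payoffs are: Left → 11, Center → 8.
The maximum is 11, achieved by Left.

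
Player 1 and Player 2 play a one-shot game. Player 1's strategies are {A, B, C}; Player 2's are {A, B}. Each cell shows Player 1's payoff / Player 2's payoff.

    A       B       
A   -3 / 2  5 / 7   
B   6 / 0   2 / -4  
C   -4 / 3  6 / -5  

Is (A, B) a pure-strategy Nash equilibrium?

No

Holding Player 2 at B: Player 1 gets 5 from A but could get 6 by switching to C. Player 1 has a profitable deviation.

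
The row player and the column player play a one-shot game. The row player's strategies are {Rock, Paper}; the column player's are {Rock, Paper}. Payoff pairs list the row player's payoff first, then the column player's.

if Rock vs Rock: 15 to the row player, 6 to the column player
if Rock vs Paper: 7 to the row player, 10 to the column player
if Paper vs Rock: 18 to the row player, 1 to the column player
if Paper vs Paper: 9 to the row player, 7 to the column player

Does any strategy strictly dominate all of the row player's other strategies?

Check whether one of the row player's strategies beats all alternatives regardless of what the opponent does.
Paper strictly dominates: vs Rock: 18 > 15; vs Paper: 9 > 7.

Paper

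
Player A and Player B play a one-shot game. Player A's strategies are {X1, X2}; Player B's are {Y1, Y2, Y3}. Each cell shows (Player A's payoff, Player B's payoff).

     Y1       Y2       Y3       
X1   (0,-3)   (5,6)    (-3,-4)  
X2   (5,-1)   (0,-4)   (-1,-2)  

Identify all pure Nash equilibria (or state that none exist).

(X1, Y2) and (X2, Y1)

A profile is a Nash equilibrium when each player is best-responding to the other.
Player A's best responses — vs Y1: X2 (payoff 5); vs Y2: X1 (payoff 5); vs Y3: X2 (payoff -1).
Player B's best responses — vs X1: Y2 (payoff 6); vs X2: Y1 (payoff -1).
Mutual best responses occur at (X1, Y2) and (X2, Y1); at each, neither player gains by switching.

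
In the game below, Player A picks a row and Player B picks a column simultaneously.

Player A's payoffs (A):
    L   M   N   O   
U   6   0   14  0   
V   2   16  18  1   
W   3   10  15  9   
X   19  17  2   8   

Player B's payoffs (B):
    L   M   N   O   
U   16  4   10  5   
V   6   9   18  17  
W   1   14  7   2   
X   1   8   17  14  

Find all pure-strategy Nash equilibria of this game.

(V, N)

Check mutual best responses: a cell is a NE iff neither player can gain by unilaterally deviating.
Player A's best responses — vs L: X (payoff 19); vs M: X (payoff 17); vs N: V (payoff 18); vs O: W (payoff 9).
Player B's best responses — vs U: L (payoff 16); vs V: N (payoff 18); vs W: M (payoff 14); vs X: N (payoff 17).
The only mutual best response is (V, N); neither player gains by switching there.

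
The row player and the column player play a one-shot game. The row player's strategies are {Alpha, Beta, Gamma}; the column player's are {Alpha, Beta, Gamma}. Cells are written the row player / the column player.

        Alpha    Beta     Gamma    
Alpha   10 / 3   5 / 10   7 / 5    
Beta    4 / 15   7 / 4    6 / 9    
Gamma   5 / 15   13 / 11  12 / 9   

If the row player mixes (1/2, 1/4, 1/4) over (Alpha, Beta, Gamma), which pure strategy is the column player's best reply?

Compute the column player's expected payoff from each pure strategy against the given mix.
Alpha: (1/2)·3 + (1/4)·15 + (1/4)·15 = 9
Beta: (1/2)·10 + (1/4)·4 + (1/4)·11 = 35/4
Gamma: (1/2)·5 + (1/4)·9 + (1/4)·9 = 7
Highest expected payoff is 9, from Alpha.

Alpha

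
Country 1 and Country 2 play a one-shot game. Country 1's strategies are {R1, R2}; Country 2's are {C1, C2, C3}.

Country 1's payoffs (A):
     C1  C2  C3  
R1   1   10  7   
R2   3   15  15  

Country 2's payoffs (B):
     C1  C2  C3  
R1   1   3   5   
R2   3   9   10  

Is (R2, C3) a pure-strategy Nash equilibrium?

Holding Country 2 at C3: Country 1 gets 15 from R2, versus 7 from R1. No profitable deviation for Country 1.
Holding Country 1 at R2: Country 2 gets 10 from C3, versus 3 from C1, 9 from C2. No profitable deviation for Country 2 either.

Yes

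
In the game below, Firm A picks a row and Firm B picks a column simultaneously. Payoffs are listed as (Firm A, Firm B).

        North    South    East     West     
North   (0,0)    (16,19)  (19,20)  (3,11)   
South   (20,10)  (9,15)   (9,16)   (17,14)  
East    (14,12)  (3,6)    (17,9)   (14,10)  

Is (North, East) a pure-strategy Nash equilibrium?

Yes

Holding Firm B at East: Firm A gets 19 from North, versus 9 from South, 17 from East. No profitable deviation for Firm A.
Holding Firm A at North: Firm B gets 20 from East, versus 0 from North, 19 from South, 11 from West. No profitable deviation for Firm B either.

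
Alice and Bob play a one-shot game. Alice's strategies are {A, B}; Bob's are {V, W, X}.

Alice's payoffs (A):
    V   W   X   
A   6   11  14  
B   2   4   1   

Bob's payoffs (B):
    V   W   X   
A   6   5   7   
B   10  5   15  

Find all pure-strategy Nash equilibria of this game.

A profile is a Nash equilibrium when each player is best-responding to the other.
Alice's best responses — vs V: A (payoff 6); vs W: A (payoff 11); vs X: A (payoff 14).
Bob's best responses — vs A: X (payoff 7); vs B: X (payoff 15).
The only mutual best response is (A, X); neither player gains by switching there.

(A, X)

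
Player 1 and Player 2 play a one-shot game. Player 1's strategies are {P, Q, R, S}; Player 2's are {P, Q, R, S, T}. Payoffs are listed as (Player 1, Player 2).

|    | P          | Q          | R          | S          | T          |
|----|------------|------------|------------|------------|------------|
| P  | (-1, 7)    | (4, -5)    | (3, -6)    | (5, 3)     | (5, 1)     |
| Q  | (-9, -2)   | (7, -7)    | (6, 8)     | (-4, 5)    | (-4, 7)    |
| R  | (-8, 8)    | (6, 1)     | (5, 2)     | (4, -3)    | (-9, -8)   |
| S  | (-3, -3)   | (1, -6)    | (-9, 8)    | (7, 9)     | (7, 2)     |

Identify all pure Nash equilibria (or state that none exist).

A profile is a Nash equilibrium when each player is best-responding to the other.
Player 1's best responses — vs P: P (payoff -1); vs Q: Q (payoff 7); vs R: Q (payoff 6); vs S: S (payoff 7); vs T: S (payoff 7).
Player 2's best responses — vs P: P (payoff 7); vs Q: R (payoff 8); vs R: P (payoff 8); vs S: S (payoff 9).
Mutual best responses occur at (P, P), (Q, R), and (S, S); at each, neither player gains by switching.

(P, P), (Q, R), and (S, S)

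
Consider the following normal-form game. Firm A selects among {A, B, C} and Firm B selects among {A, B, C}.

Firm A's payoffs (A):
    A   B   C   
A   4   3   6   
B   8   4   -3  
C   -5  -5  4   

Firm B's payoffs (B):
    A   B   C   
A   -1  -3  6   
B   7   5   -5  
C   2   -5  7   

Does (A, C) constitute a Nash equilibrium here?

Yes

Holding Firm B at C: Firm A gets 6 from A, versus -3 from B, 4 from C. No profitable deviation for Firm A.
Holding Firm A at A: Firm B gets 6 from C, versus -1 from A, -3 from B. No profitable deviation for Firm B either.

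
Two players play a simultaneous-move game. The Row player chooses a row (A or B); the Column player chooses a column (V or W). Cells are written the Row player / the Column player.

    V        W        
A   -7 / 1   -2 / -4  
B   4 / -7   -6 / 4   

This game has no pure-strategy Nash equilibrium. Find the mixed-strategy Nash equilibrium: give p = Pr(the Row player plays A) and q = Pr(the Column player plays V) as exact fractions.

In a mixed NE each player is indifferent between their pure strategies, so the opponent's mix sets the indifference.
The Column player indifferent between V and W: p·1 + (1−p)·(-7) = p·(-4) + (1−p)·4 ⟹ (-7) + 8p = 4 + (-8)p ⟹ p = 11/16.
The Row player indifferent between A and B: q·(-7) + (1−q)·(-2) = q·4 + (1−q)·(-6) ⟹ (-2) + (-5)q = (-6) + 10q ⟹ q = 4/15.

p = 11/16, q = 4/15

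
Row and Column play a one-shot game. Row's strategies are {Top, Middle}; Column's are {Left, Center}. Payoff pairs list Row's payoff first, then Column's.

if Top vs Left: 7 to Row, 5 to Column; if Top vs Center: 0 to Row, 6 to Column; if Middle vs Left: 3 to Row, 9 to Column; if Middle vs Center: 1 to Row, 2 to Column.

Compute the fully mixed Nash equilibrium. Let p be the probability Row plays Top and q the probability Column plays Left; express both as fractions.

In a mixed NE each player is indifferent between their pure strategies, so the opponent's mix sets the indifference.
Column indifferent between Left and Center: p·5 + (1−p)·9 = p·6 + (1−p)·2 ⟹ 9 + (-4)p = 2 + 4p ⟹ p = 7/8.
Row indifferent between Top and Middle: q·7 + (1−q)·0 = q·3 + (1−q)·1 ⟹ 0 + 7q = 1 + 2q ⟹ q = 1/5.

p = 7/8, q = 1/5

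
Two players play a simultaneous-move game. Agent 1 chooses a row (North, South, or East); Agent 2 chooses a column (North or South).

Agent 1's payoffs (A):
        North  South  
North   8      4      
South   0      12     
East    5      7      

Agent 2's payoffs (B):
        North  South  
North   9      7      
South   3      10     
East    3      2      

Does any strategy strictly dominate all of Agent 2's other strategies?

No strictly dominant strategy

Check whether one of Agent 2's strategies beats all alternatives regardless of what the opponent does.
North is not dominant: against South, South gives 10 > 3.
South is not dominant: against North, North gives 9 > 7.
No single strategy is best against every opponent action.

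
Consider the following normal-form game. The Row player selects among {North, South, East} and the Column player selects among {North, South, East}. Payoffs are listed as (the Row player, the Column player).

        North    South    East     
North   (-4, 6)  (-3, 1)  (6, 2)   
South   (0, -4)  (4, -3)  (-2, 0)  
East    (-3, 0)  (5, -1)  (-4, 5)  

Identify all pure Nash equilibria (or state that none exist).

A profile is a Nash equilibrium when each player is best-responding to the other.
The Row player's best responses — vs North: South (payoff 0); vs South: East (payoff 5); vs East: North (payoff 6).
The Column player's best responses — vs North: North (payoff 6); vs South: East (payoff 0); vs East: East (payoff 5).
No cell has both players best-responding. For instance, the Row player's best reply to North is South, but against South the Column player prefers East over North.

There is no pure-strategy Nash equilibrium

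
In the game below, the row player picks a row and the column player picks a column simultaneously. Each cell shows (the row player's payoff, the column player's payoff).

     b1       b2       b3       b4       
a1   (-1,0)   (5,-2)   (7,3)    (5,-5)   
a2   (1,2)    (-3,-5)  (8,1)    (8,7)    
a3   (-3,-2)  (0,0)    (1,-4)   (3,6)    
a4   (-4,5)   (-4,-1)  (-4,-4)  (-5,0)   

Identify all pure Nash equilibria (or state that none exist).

Check mutual best responses: a cell is a NE iff neither player can gain by unilaterally deviating.
The row player's best responses — vs b1: a2 (payoff 1); vs b2: a1 (payoff 5); vs b3: a2 (payoff 8); vs b4: a2 (payoff 8).
The column player's best responses — vs a1: b3 (payoff 3); vs a2: b4 (payoff 7); vs a3: b4 (payoff 6); vs a4: b1 (payoff 5).
The only mutual best response is (a2, b4); neither player gains by switching there.

(a2, b4)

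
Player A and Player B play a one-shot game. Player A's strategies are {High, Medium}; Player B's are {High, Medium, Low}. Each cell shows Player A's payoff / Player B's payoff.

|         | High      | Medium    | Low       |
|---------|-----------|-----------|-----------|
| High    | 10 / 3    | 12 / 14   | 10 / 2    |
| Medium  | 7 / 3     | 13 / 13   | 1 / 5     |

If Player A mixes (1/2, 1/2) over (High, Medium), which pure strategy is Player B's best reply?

Medium

Compute Player B's expected payoff from each pure strategy against the given mix.
High: (1/2)·3 + (1/2)·3 = 3
Medium: (1/2)·14 + (1/2)·13 = 27/2
Low: (1/2)·2 + (1/2)·5 = 7/2
Highest expected payoff is 27/2, from Medium.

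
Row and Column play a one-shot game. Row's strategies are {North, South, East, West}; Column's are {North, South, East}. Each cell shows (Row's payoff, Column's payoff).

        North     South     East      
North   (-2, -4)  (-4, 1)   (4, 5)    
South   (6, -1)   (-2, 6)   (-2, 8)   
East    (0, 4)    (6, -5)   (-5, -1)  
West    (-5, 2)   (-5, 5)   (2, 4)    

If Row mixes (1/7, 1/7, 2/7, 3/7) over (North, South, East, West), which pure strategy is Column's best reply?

Compute Column's expected payoff from each pure strategy against the given mix.
North: (1/7)·(-4) + (1/7)·(-1) + (2/7)·4 + (3/7)·2 = 9/7
South: (1/7)·1 + (1/7)·6 + (2/7)·(-5) + (3/7)·5 = 12/7
East: (1/7)·5 + (1/7)·8 + (2/7)·(-1) + (3/7)·4 = 23/7
Highest expected payoff is 23/7, from East.

East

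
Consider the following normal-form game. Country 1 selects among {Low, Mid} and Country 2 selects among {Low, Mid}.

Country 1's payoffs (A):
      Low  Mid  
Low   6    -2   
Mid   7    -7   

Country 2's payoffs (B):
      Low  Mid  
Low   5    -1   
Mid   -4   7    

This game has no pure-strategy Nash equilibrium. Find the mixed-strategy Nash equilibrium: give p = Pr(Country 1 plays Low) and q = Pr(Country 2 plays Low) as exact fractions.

p = 11/17, q = 5/6

In a mixed NE each player is indifferent between their pure strategies, so the opponent's mix sets the indifference.
Country 2 indifferent between Low and Mid: p·5 + (1−p)·(-4) = p·(-1) + (1−p)·7 ⟹ (-4) + 9p = 7 + (-8)p ⟹ p = 11/17.
Country 1 indifferent between Low and Mid: q·6 + (1−q)·(-2) = q·7 + (1−q)·(-7) ⟹ (-2) + 8q = (-7) + 14q ⟹ q = 5/6.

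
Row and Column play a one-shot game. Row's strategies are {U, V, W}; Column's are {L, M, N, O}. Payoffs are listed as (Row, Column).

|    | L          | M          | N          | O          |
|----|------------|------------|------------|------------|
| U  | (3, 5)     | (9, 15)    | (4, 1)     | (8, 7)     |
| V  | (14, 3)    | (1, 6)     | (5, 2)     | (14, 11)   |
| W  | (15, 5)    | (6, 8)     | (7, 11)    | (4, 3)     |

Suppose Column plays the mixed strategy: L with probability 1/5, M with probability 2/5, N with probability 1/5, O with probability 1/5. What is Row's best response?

Row's best reply maximizes expected payoff against the mix.
U: (1/5)·3 + (2/5)·9 + (1/5)·4 + (1/5)·8 = 33/5
V: (1/5)·14 + (2/5)·1 + (1/5)·5 + (1/5)·14 = 7
W: (1/5)·15 + (2/5)·6 + (1/5)·7 + (1/5)·4 = 38/5
Highest expected payoff is 38/5, from W.

W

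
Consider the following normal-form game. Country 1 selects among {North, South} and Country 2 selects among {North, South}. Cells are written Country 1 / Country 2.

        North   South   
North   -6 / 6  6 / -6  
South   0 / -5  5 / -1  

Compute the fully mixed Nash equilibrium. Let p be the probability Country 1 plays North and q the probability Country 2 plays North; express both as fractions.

p = 1/4, q = 1/7

Each player's mixing probability is pinned down by making the *other* player indifferent.
Country 2 indifferent between North and South: p·6 + (1−p)·(-5) = p·(-6) + (1−p)·(-1) ⟹ (-5) + 11p = (-1) + (-5)p ⟹ p = 1/4.
Country 1 indifferent between North and South: q·(-6) + (1−q)·6 = q·0 + (1−q)·5 ⟹ 6 + (-12)q = 5 + (-5)q ⟹ q = 1/7.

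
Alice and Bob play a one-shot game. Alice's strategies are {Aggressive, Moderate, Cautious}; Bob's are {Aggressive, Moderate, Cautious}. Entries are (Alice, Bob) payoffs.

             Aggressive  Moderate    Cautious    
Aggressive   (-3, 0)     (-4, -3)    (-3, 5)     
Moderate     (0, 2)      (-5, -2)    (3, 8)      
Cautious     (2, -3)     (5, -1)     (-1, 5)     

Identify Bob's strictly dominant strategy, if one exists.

Cautious

Check whether one of Bob's strategies beats all alternatives regardless of what the opponent does.
Cautious strictly dominates: vs Aggressive: 5 > each of {0, -3}; vs Moderate: 8 > each of {2, -2}; vs Cautious: 5 > each of {-3, -1}.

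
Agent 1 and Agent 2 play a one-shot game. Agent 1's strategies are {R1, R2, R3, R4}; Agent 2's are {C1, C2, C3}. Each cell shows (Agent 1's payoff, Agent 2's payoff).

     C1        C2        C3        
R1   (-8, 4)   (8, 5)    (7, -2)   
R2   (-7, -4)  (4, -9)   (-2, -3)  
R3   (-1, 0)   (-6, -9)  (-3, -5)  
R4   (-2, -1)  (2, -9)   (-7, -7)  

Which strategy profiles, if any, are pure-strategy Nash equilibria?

A profile is a Nash equilibrium when each player is best-responding to the other.
Agent 1's best responses — vs C1: R3 (payoff -1); vs C2: R1 (payoff 8); vs C3: R1 (payoff 7).
Agent 2's best responses — vs R1: C2 (payoff 5); vs R2: C3 (payoff -3); vs R3: C1 (payoff 0); vs R4: C1 (payoff -1).
Mutual best responses occur at (R1, C2) and (R3, C1); at each, neither player gains by switching.

(R1, C2) and (R3, C1)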